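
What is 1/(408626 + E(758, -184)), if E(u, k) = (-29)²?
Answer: 1/409467 ≈ 2.4422e-6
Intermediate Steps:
E(u, k) = 841
1/(408626 + E(758, -184)) = 1/(408626 + 841) = 1/409467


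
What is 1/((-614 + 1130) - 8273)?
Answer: -1/7757 ≈ -0.00012892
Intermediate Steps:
1/((-614 + 1130) - 8273) = 1/(516 - 8273) = 1/(-7757) = -1/7757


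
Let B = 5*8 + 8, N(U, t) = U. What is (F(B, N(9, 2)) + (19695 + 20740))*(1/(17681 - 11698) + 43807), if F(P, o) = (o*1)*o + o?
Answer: 10621492353050/5983 ≈ 1.7753e+9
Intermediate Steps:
B = 48 (B = 40 + 8 = 48)
F(P, o) = o + o**2 (F(P, o) = o*o + o = o**2 + o = o + o**2)
(F(B, N(9, 2)) + (19695 + 20740))*(1/(17681 - 11698) + 43807) = (9*(1 + 9) + (19695 + 20740))*(1/(17681 - 11698) + 43807) = (9*10 + 40435)*(1/5983 + 43807) = (90 + 40435)*(1/5983 + 43807) = 40525*(262097282/5983) = 10621492353050/5983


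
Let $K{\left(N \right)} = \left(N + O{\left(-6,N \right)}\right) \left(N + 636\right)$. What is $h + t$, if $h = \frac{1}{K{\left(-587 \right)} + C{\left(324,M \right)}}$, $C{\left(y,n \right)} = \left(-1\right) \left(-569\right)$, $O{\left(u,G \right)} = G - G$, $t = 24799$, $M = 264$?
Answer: $\frac{699183005}{28194} \approx 24799.0$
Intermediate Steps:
$O{\left(u,G \right)} = 0$
$C{\left(y,n \right)} = 569$
$K{\left(N \right)} = N \left(636 + N\right)$ ($K{\left(N \right)} = \left(N + 0\right) \left(N + 636\right) = N \left(636 + N\right)$)
$h = - \frac{1}{28194}$ ($h = \frac{1}{- 587 \left(636 - 587\right) + 569} = \frac{1}{\left(-587\right) 49 + 569} = \frac{1}{-28763 + 569} = \frac{1}{-28194} = - \frac{1}{28194} \approx -3.5469 \cdot 10^{-5}$)
$h + t = - \frac{1}{28194} + 24799 = \frac{699183005}{28194}$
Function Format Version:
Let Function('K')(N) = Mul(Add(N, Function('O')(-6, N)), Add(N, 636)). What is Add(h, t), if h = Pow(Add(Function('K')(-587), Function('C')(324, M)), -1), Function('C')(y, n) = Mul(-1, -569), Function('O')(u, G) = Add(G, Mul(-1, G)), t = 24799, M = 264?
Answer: Rational(699183005, 28194) ≈ 24799.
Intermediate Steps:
Function('O')(u, G) = 0
Function('C')(y, n) = 569
Function('K')(N) = Mul(N, Add(636, N)) (Function('K')(N) = Mul(Add(N, 0), Add(N, 636)) = Mul(N, Add(636, N)))
h = Rational(-1, 28194) (h = Pow(Add(Mul(-587, Add(636, -587)), 569), -1) = Pow(Add(Mul(-587, 49), 569), -1) = Pow(Add(-28763, 569), -1) = Pow(-28194, -1) = Rational(-1, 28194) ≈ -3.5469e-5)
Add(h, t) = Add(Rational(-1, 28194), 24799) = Rational(699183005, 28194)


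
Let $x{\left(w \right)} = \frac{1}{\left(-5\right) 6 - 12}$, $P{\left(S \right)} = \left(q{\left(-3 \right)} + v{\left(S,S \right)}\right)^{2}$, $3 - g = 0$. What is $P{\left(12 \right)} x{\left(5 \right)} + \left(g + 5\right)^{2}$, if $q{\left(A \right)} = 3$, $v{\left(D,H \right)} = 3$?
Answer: $\frac{442}{7} \approx 63.143$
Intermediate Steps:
$g = 3$ ($g = 3 - 0 = 3 + 0 = 3$)
$P{\left(S \right)} = 36$ ($P{\left(S \right)} = \left(3 + 3\right)^{2} = 6^{2} = 36$)
$x{\left(w \right)} = - \frac{1}{42}$ ($x{\left(w \right)} = \frac{1}{-30 - 12} = \frac{1}{-42} = - \frac{1}{42}$)
$P{\left(12 \right)} x{\left(5 \right)} + \left(g + 5\right)^{2} = 36 \left(- \frac{1}{42}\right) + \left(3 + 5\right)^{2} = - \frac{6}{7} + 8^{2} = - \frac{6}{7} + 64 = \frac{442}{7}$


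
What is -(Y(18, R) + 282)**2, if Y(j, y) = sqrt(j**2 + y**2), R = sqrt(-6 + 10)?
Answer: -79852 - 1128*sqrt(82) ≈ -90067.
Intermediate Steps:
R = 2 (R = sqrt(4) = 2)
-(Y(18, R) + 282)**2 = -(sqrt(18**2 + 2**2) + 282)**2 = -(sqrt(324 + 4) + 282)**2 = -(sqrt(328) + 282)**2 = -(2*sqrt(82) + 282)**2 = -(282 + 2*sqrt(82))**2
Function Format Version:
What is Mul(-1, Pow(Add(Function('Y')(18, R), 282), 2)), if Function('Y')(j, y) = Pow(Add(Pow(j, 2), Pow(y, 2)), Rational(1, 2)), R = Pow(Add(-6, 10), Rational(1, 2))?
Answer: Add(-79852, Mul(-1128, Pow(82, Rational(1, 2)))) ≈ -90067.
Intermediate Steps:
R = 2 (R = Pow(4, Rational(1, 2)) = 2)
Mul(-1, Pow(Add(Function('Y')(18, R), 282), 2)) = Mul(-1, Pow(Add(Pow(Add(Pow(18, 2), Pow(2, 2)), Rational(1, 2)), 282), 2)) = Mul(-1, Pow(Add(Pow(Add(324, 4), Rational(1, 2)), 282), 2)) = Mul(-1, Pow(Add(Pow(328, Rational(1, 2)), 282), 2)) = Mul(-1, Pow(Add(Mul(2, Pow(82, Rational(1, 2))), 282), 2)) = Mul(-1, Pow(Add(282, Mul(2, Pow(82, Rational(1, 2)))), 2))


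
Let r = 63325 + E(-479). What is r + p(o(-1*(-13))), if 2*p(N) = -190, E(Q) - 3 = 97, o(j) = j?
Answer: 63330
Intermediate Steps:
E(Q) = 100 (E(Q) = 3 + 97 = 100)
r = 63425 (r = 63325 + 100 = 63425)
p(N) = -95 (p(N) = (½)*(-190) = -95)
r + p(o(-1*(-13))) = 63425 - 95 = 63330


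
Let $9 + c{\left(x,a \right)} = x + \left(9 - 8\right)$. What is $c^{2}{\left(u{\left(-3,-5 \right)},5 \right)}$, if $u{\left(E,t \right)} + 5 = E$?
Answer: $256$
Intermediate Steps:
$u{\left(E,t \right)} = -5 + E$
$c{\left(x,a \right)} = -8 + x$ ($c{\left(x,a \right)} = -9 + \left(x + \left(9 - 8\right)\right) = -9 + \left(x + 1\right) = -9 + \left(1 + x\right) = -8 + x$)
$c^{2}{\left(u{\left(-3,-5 \right)},5 \right)} = \left(-8 - 8\right)^{2} = \left(-16\right)^{2} = 256$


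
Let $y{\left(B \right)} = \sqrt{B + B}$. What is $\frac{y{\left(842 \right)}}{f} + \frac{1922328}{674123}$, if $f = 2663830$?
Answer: $\frac{1922328}{674123} + \frac{\sqrt{421}}{1331915} \approx 2.8516$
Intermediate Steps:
$y{\left(B \right)} = \sqrt{2} \sqrt{B}$ ($y{\left(B \right)} = \sqrt{2 B} = \sqrt{2} \sqrt{B}$)
$\frac{y{\left(842 \right)}}{f} + \frac{1922328}{674123} = \frac{\sqrt{2} \sqrt{842}}{2663830} + \frac{1922328}{674123} = 2 \sqrt{421} \cdot \frac{1}{2663830} + 1922328 \cdot \frac{1}{674123} = \frac{\sqrt{421}}{1331915} + \frac{1922328}{674123} = \frac{1922328}{674123} + \frac{\sqrt{421}}{1331915}$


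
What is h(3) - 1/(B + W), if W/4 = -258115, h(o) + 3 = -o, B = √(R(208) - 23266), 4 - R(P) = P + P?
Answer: -3197920509604/532986837639 + I*√23678/1065973675278 ≈ -6.0 + 1.4435e-10*I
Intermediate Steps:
R(P) = 4 - 2*P (R(P) = 4 - (P + P) = 4 - 2*P)
B = I*√23678 (B = √((4 - 2*208) - 23266) = √((4 - 416) - 23266) = √(-412 - 23266) = √(-23678) = I*√23678 ≈ 153.88*I)
h(o) = -3 - o
W = -1032460 (W = 4*(-258115) = -1032460)
h(3) - 1/(B + W) = (-3 - 1*3) - 1/(I*√23678 - 1032460) = (-3 - 3) - 1/(-1032460 + I*√23678) = -6 - 1/(-1032460 + I*√23678)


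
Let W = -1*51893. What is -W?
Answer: 51893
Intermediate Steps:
W = -51893
-W = -1*(-51893) = 51893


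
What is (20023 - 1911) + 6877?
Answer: 24989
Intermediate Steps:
(20023 - 1911) + 6877 = 18112 + 6877 = 24989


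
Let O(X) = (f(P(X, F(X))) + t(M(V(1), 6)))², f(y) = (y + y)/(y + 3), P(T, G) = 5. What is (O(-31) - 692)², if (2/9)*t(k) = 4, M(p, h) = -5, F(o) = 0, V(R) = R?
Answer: 26450449/256 ≈ 1.0332e+5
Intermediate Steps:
f(y) = 2*y/(3 + y) (f(y) = (2*y)/(3 + y) = 2*y/(3 + y))
t(k) = 18 (t(k) = (9/2)*4 = 18)
O(X) = 5929/16 (O(X) = (2*5/(3 + 5) + 18)² = (2*5/8 + 18)² = (2*5*(⅛) + 18)² = (5/4 + 18)² = (77/4)² = 5929/16)
(O(-31) - 692)² = (5929/16 - 692)² = (-5143/16)² = 26450449/256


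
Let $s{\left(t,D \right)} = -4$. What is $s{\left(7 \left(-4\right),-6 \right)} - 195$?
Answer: $-199$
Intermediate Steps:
$s{\left(7 \left(-4\right),-6 \right)} - 195 = -4 - 195 = -199$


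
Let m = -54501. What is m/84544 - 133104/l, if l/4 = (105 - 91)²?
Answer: -705992085/4142656 ≈ -170.42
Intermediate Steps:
l = 784 (l = 4*(105 - 91)² = 4*14² = 4*196 = 784)
m/84544 - 133104/l = -54501/84544 - 133104/784 = -54501*1/84544 - 133104*1/784 = -54501/84544 - 8319/49 = -705992085/4142656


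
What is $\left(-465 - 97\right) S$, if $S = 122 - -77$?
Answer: $-111838$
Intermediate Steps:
$S = 199$ ($S = 122 + 77 = 199$)
$\left(-465 - 97\right) S = \left(-465 - 97\right) 199 = \left(-562\right) 199 = -111838$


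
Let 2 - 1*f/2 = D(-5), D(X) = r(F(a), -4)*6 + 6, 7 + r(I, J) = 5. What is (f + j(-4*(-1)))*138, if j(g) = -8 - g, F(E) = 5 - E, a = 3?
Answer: 552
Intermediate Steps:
r(I, J) = -2 (r(I, J) = -7 + 5 = -2)
D(X) = -6 (D(X) = -2*6 + 6 = -12 + 6 = -6)
f = 16 (f = 4 - 2*(-6) = 4 + 12 = 16)
(f + j(-4*(-1)))*138 = (16 + (-8 - (-4)*(-1)))*138 = (16 + (-8 - 1*4))*138 = (16 + (-8 - 4))*138 = (16 - 12)*138 = 4*138 = 552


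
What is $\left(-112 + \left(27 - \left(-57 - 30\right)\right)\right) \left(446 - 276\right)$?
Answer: $340$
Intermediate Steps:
$\left(-112 + \left(27 - \left(-57 - 30\right)\right)\right) \left(446 - 276\right) = \left(-112 + \left(27 - -87\right)\right) 170 = \left(-112 + \left(27 + 87\right)\right) 170 = \left(-112 + 114\right) 170 = 2 \cdot 170 = 340$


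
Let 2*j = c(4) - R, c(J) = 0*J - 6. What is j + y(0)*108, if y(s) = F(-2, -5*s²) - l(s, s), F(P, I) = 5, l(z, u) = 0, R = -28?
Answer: 551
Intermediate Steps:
c(J) = -6 (c(J) = 0 - 6 = -6)
y(s) = 5 (y(s) = 5 - 1*0 = 5 + 0 = 5)
j = 11 (j = (-6 - 1*(-28))/2 = (-6 + 28)/2 = (½)*22 = 11)
j + y(0)*108 = 11 + 5*108 = 11 + 540 = 551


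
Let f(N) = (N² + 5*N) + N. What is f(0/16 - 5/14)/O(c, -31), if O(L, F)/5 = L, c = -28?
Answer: 79/5488 ≈ 0.014395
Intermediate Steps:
O(L, F) = 5*L
f(N) = N² + 6*N
f(0/16 - 5/14)/O(c, -31) = ((0/16 - 5/14)*(6 + (0/16 - 5/14)))/((5*(-28))) = ((0*(1/16) - 5*1/14)*(6 + (0*(1/16) - 5*1/14)))/(-140) = ((0 - 5/14)*(6 + (0 - 5/14)))*(-1/140) = -5*(6 - 5/14)/14*(-1/140) = -5/14*79/14*(-1/140) = -395/196*(-1/140) = 79/5488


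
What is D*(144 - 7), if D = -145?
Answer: -19865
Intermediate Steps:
D*(144 - 7) = -145*(144 - 7) = -145*137 = -19865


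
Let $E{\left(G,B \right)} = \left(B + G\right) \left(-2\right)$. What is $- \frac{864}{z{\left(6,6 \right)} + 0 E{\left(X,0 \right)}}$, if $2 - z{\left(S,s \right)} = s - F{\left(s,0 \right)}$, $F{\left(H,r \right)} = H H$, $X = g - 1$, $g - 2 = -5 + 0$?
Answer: $-27$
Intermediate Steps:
$g = -3$ ($g = 2 + \left(-5 + 0\right) = 2 - 5 = -3$)
$X = -4$ ($X = -3 - 1 = -4$)
$E{\left(G,B \right)} = - 2 B - 2 G$
$F{\left(H,r \right)} = H^{2}$
$z{\left(S,s \right)} = 2 + s^{2} - s$ ($z{\left(S,s \right)} = 2 - \left(s - s^{2}\right) = 2 + \left(s^{2} - s\right) = 2 + s^{2} - s$)
$- \frac{864}{z{\left(6,6 \right)} + 0 E{\left(X,0 \right)}} = - \frac{864}{\left(2 + 6^{2} - 6\right) + 0 \left(\left(-2\right) 0 - -8\right)} = - \frac{864}{\left(2 + 36 - 6\right) + 0 \left(0 + 8\right)} = - \frac{864}{32 + 0 \cdot 8} = - \frac{864}{32 + 0} = - \frac{864}{32} = \left(-864\right) \frac{1}{32} = -27$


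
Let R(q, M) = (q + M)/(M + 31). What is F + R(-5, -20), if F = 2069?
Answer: 22734/11 ≈ 2066.7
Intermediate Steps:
R(q, M) = (M + q)/(31 + M)
F + R(-5, -20) = 2069 + (-20 - 5)/(31 - 20) = 2069 - 25/11 = 22734/11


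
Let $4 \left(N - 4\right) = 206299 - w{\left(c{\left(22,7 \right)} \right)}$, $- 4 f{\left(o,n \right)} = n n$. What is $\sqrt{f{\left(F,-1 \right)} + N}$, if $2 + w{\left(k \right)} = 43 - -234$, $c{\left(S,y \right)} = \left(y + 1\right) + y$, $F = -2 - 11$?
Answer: $\frac{\sqrt{206039}}{2} \approx 226.96$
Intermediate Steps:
$F = -13$ ($F = -2 - 11 = -13$)
$c{\left(S,y \right)} = 1 + 2 y$ ($c{\left(S,y \right)} = \left(1 + y\right) + y = 1 + 2 y$)
$w{\left(k \right)} = 275$ ($w{\left(k \right)} = -2 + \left(43 - -234\right) = -2 + \left(43 + 234\right) = -2 + 277 = 275$)
$f{\left(o,n \right)} = - \frac{n^{2}}{4}$ ($f{\left(o,n \right)} = - \frac{n n}{4} = - \frac{n^{2}}{4}$)
$N = 51510$ ($N = 4 + \frac{206299 - 275}{4} = 4 + \frac{1}{4} \cdot 206024 = 4 + 51506 = 51510$)
$\sqrt{f{\left(F,-1 \right)} + N} = \sqrt{- \frac{\left(-1\right)^{2}}{4} + 51510} = \sqrt{\left(- \frac{1}{4}\right) 1 + 51510} = \sqrt{- \frac{1}{4} + 51510} = \sqrt{\frac{206039}{4}} = \frac{\sqrt{206039}}{2}$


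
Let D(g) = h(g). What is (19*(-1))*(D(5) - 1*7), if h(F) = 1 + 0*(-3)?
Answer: 114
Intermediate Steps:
h(F) = 1 (h(F) = 1 + 0 = 1)
D(g) = 1
(19*(-1))*(D(5) - 1*7) = (19*(-1))*(1 - 1*7) = -19*(1 - 7) = -19*(-6) = 114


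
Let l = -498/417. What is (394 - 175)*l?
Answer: -36354/139 ≈ -261.54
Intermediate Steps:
l = -166/139 (l = -498*1/417 = -166/139 ≈ -1.1942)
(394 - 175)*l = (394 - 175)*(-166/139) = 219*(-166/139) = -36354/139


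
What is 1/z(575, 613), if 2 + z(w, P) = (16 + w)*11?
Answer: 1/6499 ≈ 0.00015387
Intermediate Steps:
z(w, P) = 174 + 11*w (z(w, P) = -2 + (16 + w)*11 = -2 + (176 + 11*w) = 174 + 11*w)
1/z(575, 613) = 1/(174 + 11*575) = 1/(174 + 6325) = 1/6499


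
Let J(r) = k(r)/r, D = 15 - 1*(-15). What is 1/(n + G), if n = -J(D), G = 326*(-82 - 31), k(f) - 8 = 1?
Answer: -10/368383 ≈ -2.7146e-5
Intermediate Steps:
D = 30 (D = 15 + 15 = 30)
k(f) = 9 (k(f) = 8 + 1 = 9)
J(r) = 9/r
G = -36838 (G = 326*(-113) = -36838)
n = -3/10 (n = -9/30 = -1*3/10 = -3/10 ≈ -0.30000)
1/(n + G) = 1/(-3/10 - 36838) = 1/(-368383/10) = -10/368383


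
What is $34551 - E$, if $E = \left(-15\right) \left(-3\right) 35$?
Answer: $32976$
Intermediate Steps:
$E = 1575$ ($E = 45 \cdot 35 = 1575$)
$34551 - E = 34551 - 1575 = 32976$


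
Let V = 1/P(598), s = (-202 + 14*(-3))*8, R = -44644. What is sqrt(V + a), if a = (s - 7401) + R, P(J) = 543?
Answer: I*sqrt(15920960910)/543 ≈ 232.37*I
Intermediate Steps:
s = -1952 (s = (-202 - 42)*8 = -244*8 = -1952)
a = -53997 (a = (-1952 - 7401) - 44644 = -9353 - 44644 = -53997)
V = 1/543 ≈ 0.0018416
sqrt(V + a) = sqrt(1/543 - 53997) = sqrt(-29320370/543) = I*sqrt(15920960910)/543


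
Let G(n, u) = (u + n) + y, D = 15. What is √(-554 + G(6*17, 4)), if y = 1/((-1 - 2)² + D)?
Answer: I*√64506/12 ≈ 21.165*I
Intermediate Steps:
y = 1/24 (y = 1/((-1 - 2)² + 15) = 1/((-3)² + 15) = 1/(9 + 15) = 1/24 ≈ 0.041667)
G(n, u) = 1/24 + n + u (G(n, u) = (u + n) + 1/24 = (n + u) + 1/24 = 1/24 + n + u)
√(-554 + G(6*17, 4)) = √(-554 + (1/24 + 6*17 + 4)) = √(-554 + (1/24 + 102 + 4)) = √(-554 + 2545/24) = √(-10751/24) = I*√64506/12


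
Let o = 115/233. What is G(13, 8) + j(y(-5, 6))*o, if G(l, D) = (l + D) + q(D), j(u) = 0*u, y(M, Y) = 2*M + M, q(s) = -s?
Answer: 13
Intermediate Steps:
y(M, Y) = 3*M
j(u) = 0
G(l, D) = l (G(l, D) = (l + D) - D = (D + l) - D = l)
o = 115/233 (o = 115*(1/233) = 115/233 ≈ 0.49356)
G(13, 8) + j(y(-5, 6))*o = 13 + 0*(115/233) = 13 + 0 = 13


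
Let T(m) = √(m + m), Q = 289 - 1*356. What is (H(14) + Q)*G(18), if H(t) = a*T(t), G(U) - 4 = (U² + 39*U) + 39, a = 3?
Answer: -71623 + 6414*√7 ≈ -54653.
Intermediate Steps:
G(U) = 43 + U² + 39*U (G(U) = 4 + ((U² + 39*U) + 39) = 4 + (39 + U² + 39*U) = 43 + U² + 39*U)
Q = -67 (Q = 289 - 356 = -67)
T(m) = √2*√m (T(m) = √(2*m) = √2*√m)
H(t) = 3*√2*√t (H(t) = 3*(√2*√t) = 3*√2*√t)
(H(14) + Q)*G(18) = (3*√2*√14 - 67)*(43 + 18² + 39*18) = (6*√7 - 67)*(43 + 324 + 702) = (-67 + 6*√7)*1069 = -71623 + 6414*√7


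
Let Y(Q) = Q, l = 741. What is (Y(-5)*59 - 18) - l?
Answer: -1054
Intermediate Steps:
(Y(-5)*59 - 18) - l = (-5*59 - 18) - 1*741 = (-295 - 18) - 741 = -313 - 741 = -1054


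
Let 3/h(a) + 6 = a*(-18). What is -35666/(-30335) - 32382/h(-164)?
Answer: -964626390874/30335 ≈ -3.1799e+7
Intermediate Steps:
h(a) = 3/(-6 - 18*a) (h(a) = 3/(-6 + a*(-18)) = 3/(-6 - 18*a))
-35666/(-30335) - 32382/h(-164) = -35666/(-30335) - 32382/((-1/(2 + 6*(-164)))) = -35666*(-1/30335) - 32382/((-1/(2 - 984))) = 35666/30335 - 32382/((-1/(-982))) = 35666/30335 - 32382/((-1*(-1/982))) = 35666/30335 - 32382/1/982 = 35666/30335 - 32382*982 = 35666/30335 - 31799124 = -964626390874/30335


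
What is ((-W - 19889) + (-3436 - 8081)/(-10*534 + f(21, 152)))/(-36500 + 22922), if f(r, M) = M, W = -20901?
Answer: -5261773/70442664 ≈ -0.074696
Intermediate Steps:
((-W - 19889) + (-3436 - 8081)/(-10*534 + f(21, 152)))/(-36500 + 22922) = ((-1*(-20901) - 19889) + (-3436 - 8081)/(-10*534 + 152))/(-36500 + 22922) = ((20901 - 19889) - 11517/(-5340 + 152))/(-13578) = (1012 - 11517/(-5188))*(-1/13578) = (1012 - 11517*(-1/5188))*(-1/13578) = (1012 + 11517/5188)*(-1/13578) = (5261773/5188)*(-1/13578) = -5261773/70442664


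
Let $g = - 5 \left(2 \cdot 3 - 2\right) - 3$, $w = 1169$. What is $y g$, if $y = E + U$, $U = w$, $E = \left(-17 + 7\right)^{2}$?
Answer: $-29187$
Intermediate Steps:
$E = 100$ ($E = \left(-10\right)^{2} = 100$)
$U = 1169$
$y = 1269$ ($y = 100 + 1169 = 1269$)
$g = -23$ ($g = - 5 \left(6 - 2\right) - 3 = \left(-5\right) 4 - 3 = -20 - 3 = -23$)
$y g = 1269 \left(-23\right) = -29187$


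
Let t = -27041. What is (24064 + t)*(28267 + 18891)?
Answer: -140389366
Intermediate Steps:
(24064 + t)*(28267 + 18891) = (24064 - 27041)*(28267 + 18891) = -2977*47158 = -140389366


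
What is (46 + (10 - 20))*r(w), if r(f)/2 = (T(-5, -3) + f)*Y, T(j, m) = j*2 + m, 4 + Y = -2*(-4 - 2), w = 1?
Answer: -6912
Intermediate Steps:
Y = 8 (Y = -4 - 2*(-4 - 2) = -4 - 2*(-6) = -4 + 12 = 8)
T(j, m) = m + 2*j (T(j, m) = 2*j + m = m + 2*j)
r(f) = -208 + 16*f (r(f) = 2*(((-3 + 2*(-5)) + f)*8) = 2*(((-3 - 10) + f)*8) = 2*((-13 + f)*8) = 2*(-104 + 8*f) = -208 + 16*f)
(46 + (10 - 20))*r(w) = (46 + (10 - 20))*(-208 + 16*1) = (46 - 10)*(-208 + 16) = 36*(-192) = -6912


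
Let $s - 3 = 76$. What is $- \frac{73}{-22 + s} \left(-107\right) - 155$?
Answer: $- \frac{1024}{57} \approx -17.965$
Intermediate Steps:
$s = 79$ ($s = 3 + 76 = 79$)
$- \frac{73}{-22 + s} \left(-107\right) - 155 = - \frac{73}{-22 + 79} \left(-107\right) - 155 = - \frac{73}{57} \left(-107\right) - 155 = \left(-73\right) \frac{1}{57} \left(-107\right) - 155 = \left(- \frac{73}{57}\right) \left(-107\right) - 155 = \frac{7811}{57} - 155 = - \frac{1024}{57}$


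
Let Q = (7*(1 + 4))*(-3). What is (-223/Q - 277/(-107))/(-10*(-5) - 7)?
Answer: 52946/483105 ≈ 0.10960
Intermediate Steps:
Q = -105 (Q = (7*5)*(-3) = 35*(-3) = -105)
(-223/Q - 277/(-107))/(-10*(-5) - 7) = (-223/(-105) - 277/(-107))/(-10*(-5) - 7) = (-223*(-1/105) - 277*(-1/107))/(50 - 7) = (223/105 + 277/107)/43 = (52946/11235)*(1/43) = 52946/483105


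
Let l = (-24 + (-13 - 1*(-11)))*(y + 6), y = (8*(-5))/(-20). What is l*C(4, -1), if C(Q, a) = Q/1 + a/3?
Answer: -2288/3 ≈ -762.67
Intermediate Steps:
C(Q, a) = Q + a/3 (C(Q, a) = Q*1 + a*(1/3) = Q + a/3)
y = 2 (y = -40*(-1/20) = 2)
l = -208 (l = (-24 + (-13 - 1*(-11)))*(2 + 6) = (-24 + (-13 + 11))*8 = (-24 - 2)*8 = -26*8 = -208)
l*C(4, -1) = -208*(4 + (1/3)*(-1)) = -208*(4 - 1/3) = -208*11/3 = -2288/3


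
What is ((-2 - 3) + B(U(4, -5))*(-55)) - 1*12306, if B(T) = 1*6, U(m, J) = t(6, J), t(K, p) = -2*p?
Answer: -12641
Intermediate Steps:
U(m, J) = -2*J
B(T) = 6
((-2 - 3) + B(U(4, -5))*(-55)) - 1*12306 = ((-2 - 3) + 6*(-55)) - 1*12306 = (-5 - 330) - 12306 = -335 - 12306 = -12641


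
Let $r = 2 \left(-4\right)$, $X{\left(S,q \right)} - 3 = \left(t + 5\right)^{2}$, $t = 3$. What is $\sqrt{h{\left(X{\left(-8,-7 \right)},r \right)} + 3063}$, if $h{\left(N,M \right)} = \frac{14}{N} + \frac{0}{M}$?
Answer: $\frac{\sqrt{13750745}}{67} \approx 55.346$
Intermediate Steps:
$X{\left(S,q \right)} = 67$ ($X{\left(S,q \right)} = 3 + \left(3 + 5\right)^{2} = 3 + 8^{2} = 3 + 64 = 67$)
$r = -8$
$h{\left(N,M \right)} = \frac{14}{N}$ ($h{\left(N,M \right)} = \frac{14}{N} + 0 = \frac{14}{N}$)
$\sqrt{h{\left(X{\left(-8,-7 \right)},r \right)} + 3063} = \sqrt{\frac{14}{67} + 3063} = \sqrt{\frac{205235}{67}} = \frac{\sqrt{13750745}}{67}$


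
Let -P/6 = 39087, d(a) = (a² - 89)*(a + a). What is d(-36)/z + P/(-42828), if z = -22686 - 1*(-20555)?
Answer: 16363143/353746 ≈ 46.257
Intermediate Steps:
d(a) = 2*a*(-89 + a²) (d(a) = (-89 + a²)*(2*a) = 2*a*(-89 + a²))
P = -234522 (P = -6*39087 = -234522)
z = -2131 (z = -22686 + 20555 = -2131)
d(-36)/z + P/(-42828) = (2*(-36)*(-89 + (-36)²))/(-2131) - 234522/(-42828) = (2*(-36)*(-89 + 1296))*(-1/2131) - 234522*(-1/42828) = (2*(-36)*1207)*(-1/2131) + 909/166 = -86904*(-1/2131) + 909/166 = 86904/2131 + 909/166 = 16363143/353746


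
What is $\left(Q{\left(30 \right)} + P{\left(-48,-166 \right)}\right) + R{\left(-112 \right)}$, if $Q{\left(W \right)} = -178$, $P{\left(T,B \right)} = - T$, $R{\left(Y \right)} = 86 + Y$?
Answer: $-156$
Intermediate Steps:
$\left(Q{\left(30 \right)} + P{\left(-48,-166 \right)}\right) + R{\left(-112 \right)} = \left(-178 - -48\right) + \left(86 - 112\right) = \left(-178 + 48\right) - 26 = -130 - 26 = -156$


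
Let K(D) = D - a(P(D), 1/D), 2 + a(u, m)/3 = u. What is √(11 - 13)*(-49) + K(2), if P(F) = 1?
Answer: 5 - 49*I*√2 ≈ 5.0 - 69.297*I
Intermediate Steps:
a(u, m) = -6 + 3*u
K(D) = 3 + D (K(D) = D - (-6 + 3*1) = D - (-6 + 3) = D - 1*(-3) = D + 3 = 3 + D)
√(11 - 13)*(-49) + K(2) = √(11 - 13)*(-49) + (3 + 2) = √(-2)*(-49) + 5 = (I*√2)*(-49) + 5 = -49*I*√2 + 5 = 5 - 49*I*√2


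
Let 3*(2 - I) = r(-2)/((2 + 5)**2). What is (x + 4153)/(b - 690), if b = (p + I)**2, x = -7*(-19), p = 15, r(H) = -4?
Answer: -92616174/8645201 ≈ -10.713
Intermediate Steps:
x = 133
I = 298/147 (I = 2 - (-4)/(3*((2 + 5)**2)) = 2 - (-4)/(3*(7**2)) = 2 - (-4)/(3*49) = 2 - 1/3*(-4/49) = 2 + 4/147 = 298/147 ≈ 2.0272)
b = 6265009/21609 (b = (15 + 298/147)**2 = (2503/147)**2 = 6265009/21609 ≈ 289.93)
(x + 4153)/(b - 690) = (133 + 4153)/(6265009/21609 - 690) = 4286/(-8645201/21609) = 4286*(-21609/8645201) = -92616174/8645201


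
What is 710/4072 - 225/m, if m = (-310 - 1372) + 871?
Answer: 746005/1651196 ≈ 0.45180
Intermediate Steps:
m = -811 (m = -1682 + 871 = -811)
710/4072 - 225/m = 710/4072 - 225/(-811) = 710*(1/4072) - 225*(-1/811) = 355/2036 + 225/811 = 746005/1651196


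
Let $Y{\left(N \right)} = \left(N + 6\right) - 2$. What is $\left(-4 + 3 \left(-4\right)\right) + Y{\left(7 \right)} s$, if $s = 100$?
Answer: $1084$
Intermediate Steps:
$Y{\left(N \right)} = 4 + N$ ($Y{\left(N \right)} = \left(6 + N\right) - 2 = 4 + N$)
$\left(-4 + 3 \left(-4\right)\right) + Y{\left(7 \right)} s = \left(-4 + 3 \left(-4\right)\right) + \left(4 + 7\right) 100 = \left(-4 - 12\right) + 11 \cdot 100 = -16 + 1100 = 1084$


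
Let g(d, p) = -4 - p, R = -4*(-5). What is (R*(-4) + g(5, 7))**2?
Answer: 8281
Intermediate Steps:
R = 20
(R*(-4) + g(5, 7))**2 = (20*(-4) + (-4 - 1*7))**2 = (-80 + (-4 - 7))**2 = (-80 - 11)**2 = (-91)**2 = 8281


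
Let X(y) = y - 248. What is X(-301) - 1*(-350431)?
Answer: 349882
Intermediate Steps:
X(y) = -248 + y
X(-301) - 1*(-350431) = (-248 - 301) - 1*(-350431) = -549 + 350431 = 349882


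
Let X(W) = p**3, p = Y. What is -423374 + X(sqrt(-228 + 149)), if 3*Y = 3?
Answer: -423373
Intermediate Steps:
Y = 1 (Y = (1/3)*3 = 1)
p = 1
X(W) = 1 (X(W) = 1**3 = 1)
-423374 + X(sqrt(-228 + 149)) = -423374 + 1 = -423373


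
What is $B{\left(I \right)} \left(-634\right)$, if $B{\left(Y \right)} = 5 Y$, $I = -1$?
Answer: $3170$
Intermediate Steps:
$B{\left(I \right)} \left(-634\right) = 5 \left(-1\right) \left(-634\right) = \left(-5\right) \left(-634\right) = 3170$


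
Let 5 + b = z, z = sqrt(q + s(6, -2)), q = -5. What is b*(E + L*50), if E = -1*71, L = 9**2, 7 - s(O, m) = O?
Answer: -19895 + 7958*I ≈ -19895.0 + 7958.0*I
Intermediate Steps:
s(O, m) = 7 - O
L = 81
E = -71
z = 2*I (z = sqrt(-5 + (7 - 1*6)) = sqrt(-5 + (7 - 6)) = sqrt(-5 + 1) = sqrt(-4) = 2*I ≈ 2.0*I)
b = -5 + 2*I ≈ -5.0 + 2.0*I
b*(E + L*50) = (-5 + 2*I)*(-71 + 81*50) = (-5 + 2*I)*(-71 + 4050) = (-5 + 2*I)*3979 = -19895 + 7958*I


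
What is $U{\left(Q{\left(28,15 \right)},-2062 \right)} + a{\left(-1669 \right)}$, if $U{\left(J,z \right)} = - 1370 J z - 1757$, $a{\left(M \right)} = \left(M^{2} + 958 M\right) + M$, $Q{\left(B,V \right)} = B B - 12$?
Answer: $2182036913$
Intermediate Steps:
$Q{\left(B,V \right)} = -12 + B^{2}$ ($Q{\left(B,V \right)} = B^{2} - 12 = -12 + B^{2}$)
$a{\left(M \right)} = M^{2} + 959 M$
$U{\left(J,z \right)} = -1757 - 1370 J z$ ($U{\left(J,z \right)} = - 1370 J z - 1757 = -1757 - 1370 J z$)
$U{\left(Q{\left(28,15 \right)},-2062 \right)} + a{\left(-1669 \right)} = \left(-1757 - 1370 \left(-12 + 28^{2}\right) \left(-2062\right)\right) - 1669 \left(959 - 1669\right) = \left(-1757 - 1370 \left(-12 + 784\right) \left(-2062\right)\right) - -1184990 = \left(-1757 - 1057640 \left(-2062\right)\right) + 1184990 = \left(-1757 + 2180853680\right) + 1184990 = 2180851923 + 1184990 = 2182036913$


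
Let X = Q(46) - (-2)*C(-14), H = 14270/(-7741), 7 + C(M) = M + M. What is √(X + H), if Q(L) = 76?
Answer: 4*√15567151/7741 ≈ 2.0388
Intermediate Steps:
C(M) = -7 + 2*M (C(M) = -7 + (M + M) = -7 + 2*M)
H = -14270/7741 (H = 14270*(-1/7741) = -14270/7741 ≈ -1.8434)
X = 6 (X = 76 - (-2)*(-7 + 2*(-14)) = 76 - (-2)*(-7 - 28) = 76 - (-2)*(-35) = 76 - 1*70 = 76 - 70 = 6)
√(X + H) = √(6 - 14270/7741) = √(32176/7741) = 4*√15567151/7741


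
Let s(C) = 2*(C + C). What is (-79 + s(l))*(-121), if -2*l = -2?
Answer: 9075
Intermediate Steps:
l = 1 (l = -1/2*(-2) = 1)
s(C) = 4*C (s(C) = 2*(2*C) = 4*C)
(-79 + s(l))*(-121) = (-79 + 4*1)*(-121) = (-79 + 4)*(-121) = -75*(-121) = 9075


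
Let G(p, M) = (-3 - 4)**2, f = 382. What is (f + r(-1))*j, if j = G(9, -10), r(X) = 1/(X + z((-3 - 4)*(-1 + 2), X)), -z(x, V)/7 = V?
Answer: 112357/6 ≈ 18726.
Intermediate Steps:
z(x, V) = -7*V
r(X) = -1/(6*X) (r(X) = 1/(X - 7*X) = 1/(-6*X) = -1/(6*X))
G(p, M) = 49 (G(p, M) = (-7)**2 = 49)
j = 49
(f + r(-1))*j = (382 - 1/6/(-1))*49 = (382 - 1/6*(-1))*49 = (382 + 1/6)*49 = (2293/6)*49 = 112357/6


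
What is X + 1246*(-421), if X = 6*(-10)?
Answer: -524626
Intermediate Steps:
X = -60
X + 1246*(-421) = -60 + 1246*(-421) = -60 - 524566 = -524626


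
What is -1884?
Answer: -1884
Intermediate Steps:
-1884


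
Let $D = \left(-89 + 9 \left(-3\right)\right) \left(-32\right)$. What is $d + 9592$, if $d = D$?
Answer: $13304$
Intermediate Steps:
$D = 3712$ ($D = \left(-89 - 27\right) \left(-32\right) = \left(-116\right) \left(-32\right) = 3712$)
$d = 3712$
$d + 9592 = 3712 + 9592 = 13304$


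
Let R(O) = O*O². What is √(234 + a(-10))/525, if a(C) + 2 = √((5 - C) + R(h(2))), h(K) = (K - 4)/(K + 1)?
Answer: √(2088 + √1191)/1575 ≈ 0.029251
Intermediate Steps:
h(K) = (-4 + K)/(1 + K)
R(O) = O³
a(C) = -2 + √(127/27 - C) (a(C) = -2 + √((5 - C) + ((-4 + 2)/(1 + 2))³) = -2 + √((5 - C) + (-2/3)³) = -2 + √((5 - C) + ((⅓)*(-2))³) = -2 + √((5 - C) + (-⅔)³) = -2 + √((5 - C) - 8/27) = -2 + √(127/27 - C))
√(234 + a(-10))/525 = √(234 + (-2 + √(381 - 81*(-10))/9))/525 = √(234 + (-2 + √(381 + 810)/9))*(1/525) = √(234 + (-2 + √1191/9))*(1/525) = √(232 + √1191/9)*(1/525) = √(232 + √1191/9)/525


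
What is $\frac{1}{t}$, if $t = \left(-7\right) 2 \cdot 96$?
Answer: $- \frac{1}{1344} \approx -0.00074405$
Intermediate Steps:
$t = -1344$ ($t = \left(-14\right) 96 = -1344$)
$\frac{1}{t} = \frac{1}{-1344} = - \frac{1}{1344}$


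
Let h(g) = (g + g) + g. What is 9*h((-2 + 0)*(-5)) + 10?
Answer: 280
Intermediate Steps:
h(g) = 3*g (h(g) = 2*g + g = 3*g)
9*h((-2 + 0)*(-5)) + 10 = 9*(3*((-2 + 0)*(-5))) + 10 = 9*(3*(-2*(-5))) + 10 = 9*(3*10) + 10 = 9*30 + 10 = 270 + 10 = 280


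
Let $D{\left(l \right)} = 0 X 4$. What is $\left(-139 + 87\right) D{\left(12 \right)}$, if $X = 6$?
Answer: $0$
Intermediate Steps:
$D{\left(l \right)} = 0$ ($D{\left(l \right)} = 0 \cdot 6 \cdot 4 = 0 \cdot 4 = 0$)
$\left(-139 + 87\right) D{\left(12 \right)} = \left(-139 + 87\right) 0 = \left(-52\right) 0 = 0$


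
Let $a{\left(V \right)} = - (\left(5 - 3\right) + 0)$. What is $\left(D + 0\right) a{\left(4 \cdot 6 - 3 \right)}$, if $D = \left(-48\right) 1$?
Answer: $96$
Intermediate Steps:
$a{\left(V \right)} = -2$ ($a{\left(V \right)} = - (2 + 0) = \left(-1\right) 2 = -2$)
$D = -48$
$\left(D + 0\right) a{\left(4 \cdot 6 - 3 \right)} = \left(-48 + 0\right) \left(-2\right) = \left(-48\right) \left(-2\right) = 96$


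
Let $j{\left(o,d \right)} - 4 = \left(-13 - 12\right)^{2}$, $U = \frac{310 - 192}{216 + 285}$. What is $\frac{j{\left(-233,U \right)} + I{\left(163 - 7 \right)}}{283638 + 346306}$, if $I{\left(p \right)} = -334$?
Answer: $\frac{295}{629944} \approx 0.0004683$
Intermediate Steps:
$U = \frac{118}{501} \approx 0.23553$
$j{\left(o,d \right)} = 629$ ($j{\left(o,d \right)} = 4 + \left(-13 - 12\right)^{2} = 4 + \left(-25\right)^{2} = 4 + 625 = 629$)
$\frac{j{\left(-233,U \right)} + I{\left(163 - 7 \right)}}{283638 + 346306} = \frac{629 - 334}{283638 + 346306} = \frac{295}{629944}$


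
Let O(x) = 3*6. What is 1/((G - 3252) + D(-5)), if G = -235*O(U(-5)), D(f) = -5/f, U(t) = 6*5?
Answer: -1/7481 ≈ -0.00013367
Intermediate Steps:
U(t) = 30
O(x) = 18
G = -4230 (G = -235*18 = -4230)
1/((G - 3252) + D(-5)) = 1/((-4230 - 3252) - 5/(-5)) = 1/(-7482 - 5*(-⅕)) = 1/(-7482 + 1) = 1/(-7481) = -1/7481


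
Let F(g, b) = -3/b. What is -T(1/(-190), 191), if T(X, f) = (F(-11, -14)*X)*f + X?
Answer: 587/2660 ≈ 0.22068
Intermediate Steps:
T(X, f) = X + 3*X*f/14 (T(X, f) = ((-3/(-14))*X)*f + X = ((-3*(-1/14))*X)*f + X = (3*X/14)*f + X = 3*X*f/14 + X = X + 3*X*f/14)
-T(1/(-190), 191) = -(14 + 3*191)/(14*(-190)) = -(-1)*(14 + 573)/(14*190) = -(-1)*587/(14*190) = -1*(-587/2660) = 587/2660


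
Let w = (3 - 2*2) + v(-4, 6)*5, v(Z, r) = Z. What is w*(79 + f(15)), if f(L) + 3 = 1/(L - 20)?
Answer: -7959/5 ≈ -1591.8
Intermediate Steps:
f(L) = -3 + 1/(-20 + L) (f(L) = -3 + 1/(L - 20) = -3 + 1/(-20 + L))
w = -21 (w = (3 - 2*2) - 4*5 = (3 - 4) - 20 = -1 - 20 = -21)
w*(79 + f(15)) = -21*(79 + (61 - 3*15)/(-20 + 15)) = -21*(79 + (61 - 45)/(-5)) = -21*(79 - 1/5*16) = -21*(79 - 16/5) = -21*379/5 = -7959/5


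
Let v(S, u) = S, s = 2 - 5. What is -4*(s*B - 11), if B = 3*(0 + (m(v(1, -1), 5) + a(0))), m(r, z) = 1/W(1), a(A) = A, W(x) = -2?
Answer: 26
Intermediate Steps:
s = -3
m(r, z) = -½ (m(r, z) = 1/(-2) = -½)
B = -3/2 (B = 3*(0 + (-½ + 0)) = 3*(0 - ½) = 3*(-½) = -3/2 ≈ -1.5000)
-4*(s*B - 11) = -4*(-3*(-3/2) - 11) = -4*(9/2 - 11) = -4*(-13/2) = 26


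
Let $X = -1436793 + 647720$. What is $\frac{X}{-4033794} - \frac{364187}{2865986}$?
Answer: $\frac{2790200125}{40707032151} \approx 0.068543$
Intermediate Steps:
$X = -789073$
$\frac{X}{-4033794} - \frac{364187}{2865986} = - \frac{789073}{-4033794} - \frac{364187}{2865986} = \left(-789073\right) \left(- \frac{1}{4033794}\right) - \frac{364187}{2865986} = \frac{789073}{4033794} - \frac{364187}{2865986} = \frac{2790200125}{40707032151}$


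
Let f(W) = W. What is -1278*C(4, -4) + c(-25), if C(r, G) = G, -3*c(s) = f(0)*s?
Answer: 5112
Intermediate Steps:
c(s) = 0 (c(s) = -0*s = -⅓*0 = 0)
-1278*C(4, -4) + c(-25) = -1278*(-4) + 0 = 5112 + 0 = 5112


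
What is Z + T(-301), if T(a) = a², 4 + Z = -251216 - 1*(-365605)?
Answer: 204986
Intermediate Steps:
Z = 114385 (Z = -4 + (-251216 - 1*(-365605)) = -4 + (-251216 + 365605) = -4 + 114389 = 114385)
Z + T(-301) = 114385 + (-301)² = 114385 + 90601 = 204986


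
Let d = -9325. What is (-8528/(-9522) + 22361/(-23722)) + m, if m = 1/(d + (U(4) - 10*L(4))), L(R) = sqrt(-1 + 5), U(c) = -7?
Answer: -24886558609/528109506792 ≈ -0.047124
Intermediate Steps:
L(R) = 2 (L(R) = sqrt(4) = 2)
m = -1/9352 (m = 1/(-9325 + (-7 - 10*2)) = 1/(-9325 + (-7 - 20)) = 1/(-9325 - 27) = 1/(-9352) = -1/9352 ≈ -0.00010693)
(-8528/(-9522) + 22361/(-23722)) + m = (-8528/(-9522) + 22361/(-23722)) - 1/9352 = (-8528*(-1/9522) + 22361*(-1/23722)) - 1/9352 = (4264/4761 - 22361/23722) - 1/9352 = -5310113/112940442 - 1/9352 = -24886558609/528109506792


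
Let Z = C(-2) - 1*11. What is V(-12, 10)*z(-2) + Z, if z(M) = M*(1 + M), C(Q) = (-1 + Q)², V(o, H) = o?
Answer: -26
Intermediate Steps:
Z = -2 (Z = (-1 - 2)² - 1*11 = (-3)² - 11 = 9 - 11 = -2)
V(-12, 10)*z(-2) + Z = -(-24)*(1 - 2) - 2 = -(-24)*(-1) - 2 = -12*2 - 2 = -24 - 2 = -26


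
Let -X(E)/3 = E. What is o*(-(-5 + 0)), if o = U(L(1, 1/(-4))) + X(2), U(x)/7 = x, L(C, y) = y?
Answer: -155/4 ≈ -38.750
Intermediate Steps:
U(x) = 7*x
X(E) = -3*E
o = -31/4 (o = 7/(-4) - 3*2 = 7*(-¼) - 6 = -7/4 - 6 = -31/4 ≈ -7.7500)
o*(-(-5 + 0)) = -(-31)*(-5 + 0)/4 = -(-31)*(-5)/4 = -31/4*5 = -155/4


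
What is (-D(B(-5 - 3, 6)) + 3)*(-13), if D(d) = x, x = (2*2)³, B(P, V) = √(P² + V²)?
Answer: 793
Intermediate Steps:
x = 64 (x = 4³ = 64)
D(d) = 64
(-D(B(-5 - 3, 6)) + 3)*(-13) = (-1*64 + 3)*(-13) = (-64 + 3)*(-13) = -61*(-13) = 793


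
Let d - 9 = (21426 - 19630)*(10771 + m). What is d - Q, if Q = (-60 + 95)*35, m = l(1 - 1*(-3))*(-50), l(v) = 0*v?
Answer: 19343500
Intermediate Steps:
l(v) = 0
m = 0 (m = 0*(-50) = 0)
Q = 1225 (Q = 35*35 = 1225)
d = 19344725 (d = 9 + (21426 - 19630)*(10771 + 0) = 9 + 1796*10771 = 9 + 19344716 = 19344725)
d - Q = 19344725 - 1*1225 = 19344725 - 1225 = 19343500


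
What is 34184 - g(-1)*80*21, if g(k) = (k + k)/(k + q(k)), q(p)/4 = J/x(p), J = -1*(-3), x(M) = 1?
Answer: 379384/11 ≈ 34489.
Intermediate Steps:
J = 3
q(p) = 12 (q(p) = 4*(3/1) = 4*(3*1) = 4*3 = 12)
g(k) = 2*k/(12 + k) (g(k) = (k + k)/(k + 12) = (2*k)/(12 + k) = 2*k/(12 + k))
34184 - g(-1)*80*21 = 34184 - (2*(-1)/(12 - 1))*80*21 = 34184 - (2*(-1)/11)*80*21 = 34184 - (2*(-1)*(1/11))*80*21 = 34184 - (-2/11*80)*21 = 34184 - (-160)*21/11 = 34184 - 1*(-3360/11) = 34184 + 3360/11 = 379384/11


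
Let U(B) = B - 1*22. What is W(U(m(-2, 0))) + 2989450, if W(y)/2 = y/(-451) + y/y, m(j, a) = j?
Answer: 1348242900/451 ≈ 2.9895e+6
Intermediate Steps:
U(B) = -22 + B (U(B) = B - 22 = -22 + B)
W(y) = 2 - 2*y/451 (W(y) = 2*(y/(-451) + y/y) = 2*(y*(-1/451) + 1) = 2*(-y/451 + 1) = 2*(1 - y/451) = 2 - 2*y/451)
W(U(m(-2, 0))) + 2989450 = (2 - 2*(-22 - 2)/451) + 2989450 = (2 - 2/451*(-24)) + 2989450 = (2 + 48/451) + 2989450 = 950/451 + 2989450 = 1348242900/451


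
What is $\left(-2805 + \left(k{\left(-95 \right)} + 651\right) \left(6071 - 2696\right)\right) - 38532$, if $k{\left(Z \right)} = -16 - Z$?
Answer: $2422413$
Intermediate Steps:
$\left(-2805 + \left(k{\left(-95 \right)} + 651\right) \left(6071 - 2696\right)\right) - 38532 = \left(-2805 + \left(\left(-16 - -95\right) + 651\right) \left(6071 - 2696\right)\right) - 38532 = \left(-2805 + \left(\left(-16 + 95\right) + 651\right) 3375\right) - 38532 = \left(-2805 + \left(79 + 651\right) 3375\right) - 38532 = \left(-2805 + 730 \cdot 3375\right) - 38532 = \left(-2805 + 2463750\right) - 38532 = 2460945 - 38532 = 2422413$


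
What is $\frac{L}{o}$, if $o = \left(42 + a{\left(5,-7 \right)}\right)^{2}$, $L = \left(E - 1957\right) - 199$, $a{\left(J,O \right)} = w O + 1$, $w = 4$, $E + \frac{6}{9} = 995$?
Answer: $- \frac{697}{135} \approx -5.163$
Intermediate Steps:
$E = \frac{2983}{3}$ ($E = - \frac{2}{3} + 995 = \frac{2983}{3} \approx 994.33$)
$a{\left(J,O \right)} = 1 + 4 O$ ($a{\left(J,O \right)} = 4 O + 1 = 1 + 4 O$)
$L = - \frac{3485}{3}$ ($L = \left(\frac{2983}{3} - 1957\right) - 199 = - \frac{2888}{3} - 199 = - \frac{3485}{3} \approx -1161.7$)
$o = 225$ ($o = \left(42 + \left(1 + 4 \left(-7\right)\right)\right)^{2} = \left(42 + \left(1 - 28\right)\right)^{2} = \left(42 - 27\right)^{2} = 15^{2} = 225$)
$\frac{L}{o} = - \frac{3485}{3 \cdot 225} = \left(- \frac{3485}{3}\right) \frac{1}{225} = - \frac{697}{135}$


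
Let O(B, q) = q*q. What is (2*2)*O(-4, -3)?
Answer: 36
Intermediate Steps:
O(B, q) = q**2
(2*2)*O(-4, -3) = (2*2)*(-3)**2 = 4*9 = 36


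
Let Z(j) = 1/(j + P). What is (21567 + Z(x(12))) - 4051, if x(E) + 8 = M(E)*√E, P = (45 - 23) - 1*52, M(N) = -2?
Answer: 12226149/698 + √3/349 ≈ 17516.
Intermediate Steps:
P = -30 (P = 22 - 52 = -30)
x(E) = -8 - 2*√E
Z(j) = 1/(-30 + j) (Z(j) = 1/(j - 30) = 1/(-30 + j))
(21567 + Z(x(12))) - 4051 = (21567 + 1/(-30 + (-8 - 4*√3))) - 4051 = (21567 + 1/(-38 - 4*√3)) - 4051 = 17516 + 1/(-38 - 4*√3)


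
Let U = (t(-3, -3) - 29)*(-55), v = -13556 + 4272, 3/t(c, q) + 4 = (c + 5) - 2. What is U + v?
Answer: -30591/4 ≈ -7647.8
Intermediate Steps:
t(c, q) = 3/(-1 + c) (t(c, q) = 3/(-4 + ((c + 5) - 2)) = 3/(-4 + ((5 + c) - 2)) = 3/(-4 + (3 + c)) = 3/(-1 + c))
v = -9284
U = 6545/4 (U = (3/(-1 - 3) - 29)*(-55) = (3/(-4) - 29)*(-55) = (3*(-¼) - 29)*(-55) = (-¾ - 29)*(-55) = -119/4*(-55) = 6545/4 ≈ 1636.3)
U + v = 6545/4 - 9284 = -30591/4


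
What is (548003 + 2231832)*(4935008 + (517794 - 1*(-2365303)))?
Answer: 21733041912675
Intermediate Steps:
(548003 + 2231832)*(4935008 + (517794 - 1*(-2365303))) = 2779835*(4935008 + (517794 + 2365303)) = 2779835*(4935008 + 2883097) = 2779835*7818105 = 21733041912675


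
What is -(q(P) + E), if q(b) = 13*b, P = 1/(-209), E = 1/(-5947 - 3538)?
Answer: 123514/1982365 ≈ 0.062306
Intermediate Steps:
E = -1/9485 (E = 1/(-9485) = -1/9485 ≈ -0.00010543)
P = -1/209 ≈ -0.0047847
-(q(P) + E) = -(13*(-1/209) - 1/9485) = -(-13/209 - 1/9485) = -1*(-123514/1982365) = 123514/1982365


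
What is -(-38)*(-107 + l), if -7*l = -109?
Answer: -24320/7 ≈ -3474.3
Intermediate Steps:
l = 109/7 (l = -⅐*(-109) = 109/7 ≈ 15.571)
-(-38)*(-107 + l) = -(-38)*(-107 + 109/7) = -(-38)*(-640)/7 = -1*24320/7 = -24320/7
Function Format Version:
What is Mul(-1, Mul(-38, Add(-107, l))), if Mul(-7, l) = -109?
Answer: Rational(-24320, 7) ≈ -3474.3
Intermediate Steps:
l = Rational(109, 7) (l = Mul(Rational(-1, 7), -109) = Rational(109, 7) ≈ 15.571)
Mul(-1, Mul(-38, Add(-107, l))) = Mul(-1, Mul(-38, Add(-107, Rational(109, 7)))) = Mul(-1, Mul(-38, Rational(-640, 7))) = Mul(-1, Rational(24320, 7)) = Rational(-24320, 7)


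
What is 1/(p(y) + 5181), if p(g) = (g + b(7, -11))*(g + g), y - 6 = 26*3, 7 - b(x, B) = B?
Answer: 1/22317 ≈ 4.4809e-5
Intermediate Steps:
b(x, B) = 7 - B
y = 84 (y = 6 + 26*3 = 6 + 78 = 84)
p(g) = 2*g*(18 + g) (p(g) = (g + (7 - 1*(-11)))*(g + g) = (g + (7 + 11))*(2*g) = (g + 18)*(2*g) = (18 + g)*(2*g) = 2*g*(18 + g))
1/(p(y) + 5181) = 1/(2*84*(18 + 84) + 5181) = 1/(2*84*102 + 5181) = 1/(17136 + 5181) = 1/22317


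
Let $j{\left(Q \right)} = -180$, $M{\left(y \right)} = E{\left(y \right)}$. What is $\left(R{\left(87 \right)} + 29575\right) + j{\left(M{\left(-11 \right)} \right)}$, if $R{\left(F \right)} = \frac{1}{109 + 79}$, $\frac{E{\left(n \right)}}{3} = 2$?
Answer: $\frac{5526261}{188} \approx 29395.0$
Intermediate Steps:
$E{\left(n \right)} = 6$ ($E{\left(n \right)} = 3 \cdot 2 = 6$)
$M{\left(y \right)} = 6$
$R{\left(F \right)} = \frac{1}{188}$
$\left(R{\left(87 \right)} + 29575\right) + j{\left(M{\left(-11 \right)} \right)} = \left(\frac{1}{188} + 29575\right) - 180 = \frac{5560101}{188} - 180 = \frac{5526261}{188}$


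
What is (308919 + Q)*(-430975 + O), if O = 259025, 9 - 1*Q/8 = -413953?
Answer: -622564749250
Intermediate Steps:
Q = 3311696 (Q = 72 - 8*(-413953) = 72 + 3311624 = 3311696)
(308919 + Q)*(-430975 + O) = (308919 + 3311696)*(-430975 + 259025) = 3620615*(-171950) = -622564749250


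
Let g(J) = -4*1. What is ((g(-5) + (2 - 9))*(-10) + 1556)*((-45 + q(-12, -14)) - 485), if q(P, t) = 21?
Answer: -847994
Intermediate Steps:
g(J) = -4
((g(-5) + (2 - 9))*(-10) + 1556)*((-45 + q(-12, -14)) - 485) = ((-4 + (2 - 9))*(-10) + 1556)*((-45 + 21) - 485) = ((-4 - 7)*(-10) + 1556)*(-24 - 485) = (-11*(-10) + 1556)*(-509) = (110 + 1556)*(-509) = 1666*(-509) = -847994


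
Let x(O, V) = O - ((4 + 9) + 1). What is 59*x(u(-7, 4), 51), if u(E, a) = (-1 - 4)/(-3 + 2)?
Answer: -531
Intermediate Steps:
u(E, a) = 5 (u(E, a) = -5/(-1) = -5*(-1) = 5)
x(O, V) = -14 + O (x(O, V) = O - (13 + 1) = O - 1*14 = O - 14 = -14 + O)
59*x(u(-7, 4), 51) = 59*(-14 + 5) = 59*(-9) = -531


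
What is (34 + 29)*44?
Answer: 2772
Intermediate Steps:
(34 + 29)*44 = 63*44 = 2772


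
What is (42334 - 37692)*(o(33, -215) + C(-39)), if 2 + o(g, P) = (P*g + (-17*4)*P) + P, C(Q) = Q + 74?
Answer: 34086206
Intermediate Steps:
C(Q) = 74 + Q
o(g, P) = -2 - 67*P + P*g (o(g, P) = -2 + ((P*g + (-17*4)*P) + P) = -2 + ((P*g - 68*P) + P) = -2 + ((-68*P + P*g) + P) = -2 + (-67*P + P*g) = -2 - 67*P + P*g)
(42334 - 37692)*(o(33, -215) + C(-39)) = (42334 - 37692)*((-2 - 67*(-215) - 215*33) + (74 - 39)) = 4642*((-2 + 14405 - 7095) + 35) = 4642*(7308 + 35) = 4642*7343 = 34086206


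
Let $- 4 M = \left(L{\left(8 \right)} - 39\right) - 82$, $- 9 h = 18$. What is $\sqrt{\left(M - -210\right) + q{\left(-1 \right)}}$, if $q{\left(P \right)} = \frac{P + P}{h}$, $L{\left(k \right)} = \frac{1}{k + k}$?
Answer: $\frac{\sqrt{15439}}{8} \approx 15.532$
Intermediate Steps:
$L{\left(k \right)} = \frac{1}{2 k}$
$h = -2$ ($h = \left(- \frac{1}{9}\right) 18 = -2$)
$M = \frac{1935}{64}$ ($M = - \frac{\left(\frac{1}{2 \cdot 8} - 39\right) - 82}{4} = - \frac{\left(\frac{1}{2} \cdot \frac{1}{8} - 39\right) - 82}{4} = - \frac{\left(\frac{1}{16} - 39\right) - 82}{4} = - \frac{- \frac{623}{16} - 82}{4} = \left(- \frac{1}{4}\right) \left(- \frac{1935}{16}\right) = \frac{1935}{64} \approx 30.234$)
$q{\left(P \right)} = - P$ ($q{\left(P \right)} = \frac{P + P}{-2} = 2 P \left(- \frac{1}{2}\right) = - P$)
$\sqrt{\left(M - -210\right) + q{\left(-1 \right)}} = \sqrt{\left(\frac{1935}{64} - -210\right) - -1} = \sqrt{\left(\frac{1935}{64} + 210\right) + 1} = \sqrt{\frac{15375}{64} + 1} = \sqrt{\frac{15439}{64}} = \frac{\sqrt{15439}}{8}$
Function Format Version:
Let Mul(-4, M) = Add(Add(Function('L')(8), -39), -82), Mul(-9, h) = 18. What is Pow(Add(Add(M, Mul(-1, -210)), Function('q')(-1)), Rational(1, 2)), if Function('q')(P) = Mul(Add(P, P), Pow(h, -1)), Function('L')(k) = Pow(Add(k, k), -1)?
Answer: Mul(Rational(1, 8), Pow(15439, Rational(1, 2))) ≈ 15.532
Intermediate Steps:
Function('L')(k) = Mul(Rational(1, 2), Pow(k, -1)) (Function('L')(k) = Pow(Mul(2, k), -1) = Mul(Rational(1, 2), Pow(k, -1)))
h = -2 (h = Mul(Rational(-1, 9), 18) = -2)
M = Rational(1935, 64) (M = Mul(Rational(-1, 4), Add(Add(Mul(Rational(1, 2), Pow(8, -1)), -39), -82)) = Mul(Rational(-1, 4), Add(Add(Mul(Rational(1, 2), Rational(1, 8)), -39), -82)) = Mul(Rational(-1, 4), Add(Add(Rational(1, 16), -39), -82)) = Mul(Rational(-1, 4), Add(Rational(-623, 16), -82)) = Mul(Rational(-1, 4), Rational(-1935, 16)) = Rational(1935, 64) ≈ 30.234)
Function('q')(P) = Mul(-1, P) (Function('q')(P) = Mul(Add(P, P), Pow(-2, -1)) = Mul(Mul(2, P), Rational(-1, 2)) = Mul(-1, P))
Pow(Add(Add(M, Mul(-1, -210)), Function('q')(-1)), Rational(1, 2)) = Pow(Add(Add(Rational(1935, 64), Mul(-1, -210)), Mul(-1, -1)), Rational(1, 2)) = Pow(Add(Add(Rational(1935, 64), 210), 1), Rational(1, 2)) = Pow(Add(Rational(15375, 64), 1), Rational(1, 2)) = Pow(Rational(15439, 64), Rational(1, 2)) = Mul(Rational(1, 8), Pow(15439, Rational(1, 2)))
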